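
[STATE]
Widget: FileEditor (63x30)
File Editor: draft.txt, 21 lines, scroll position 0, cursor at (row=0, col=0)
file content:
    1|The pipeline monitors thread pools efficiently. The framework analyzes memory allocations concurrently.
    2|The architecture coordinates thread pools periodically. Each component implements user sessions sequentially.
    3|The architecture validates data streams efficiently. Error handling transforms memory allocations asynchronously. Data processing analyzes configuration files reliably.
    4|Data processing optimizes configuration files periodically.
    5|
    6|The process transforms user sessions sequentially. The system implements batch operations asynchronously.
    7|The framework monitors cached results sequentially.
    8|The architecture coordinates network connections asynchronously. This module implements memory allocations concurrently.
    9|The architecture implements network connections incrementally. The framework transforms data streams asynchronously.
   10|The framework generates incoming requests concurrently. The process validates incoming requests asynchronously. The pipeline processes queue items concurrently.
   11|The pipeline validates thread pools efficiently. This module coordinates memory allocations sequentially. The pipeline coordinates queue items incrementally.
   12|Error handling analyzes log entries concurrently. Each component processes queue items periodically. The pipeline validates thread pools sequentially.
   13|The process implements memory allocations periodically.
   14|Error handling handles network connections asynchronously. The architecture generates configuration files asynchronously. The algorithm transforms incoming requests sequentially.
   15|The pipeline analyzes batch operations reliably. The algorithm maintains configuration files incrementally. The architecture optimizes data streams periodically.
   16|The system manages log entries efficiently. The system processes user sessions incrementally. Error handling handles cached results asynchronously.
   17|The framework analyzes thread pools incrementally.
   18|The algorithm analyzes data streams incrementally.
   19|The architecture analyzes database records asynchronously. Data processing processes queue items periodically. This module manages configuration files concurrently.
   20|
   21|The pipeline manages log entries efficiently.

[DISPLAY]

█he pipeline monitors thread pools efficiently. The framework ▲
The architecture coordinates thread pools periodically. Each c█
The architecture validates data streams efficiently. Error han░
Data processing optimizes configuration files periodically.   ░
                                                              ░
The process transforms user sessions sequentially. The system ░
The framework monitors cached results sequentially.           ░
The architecture coordinates network connections asynchronousl░
The architecture implements network connections incrementally.░
The framework generates incoming requests concurrently. The pr░
The pipeline validates thread pools efficiently. This module c░
Error handling analyzes log entries concurrently. Each compone░
The process implements memory allocations periodically.       ░
Error handling handles network connections asynchronously. The░
The pipeline analyzes batch operations reliably. The algorithm░
The system manages log entries efficiently. The system process░
The framework analyzes thread pools incrementally.            ░
The algorithm analyzes data streams incrementally.            ░
The architecture analyzes database records asynchronously. Dat░
                                                              ░
The pipeline manages log entries efficiently.                 ░
                                                              ░
                                                              ░
                                                              ░
                                                              ░
                                                              ░
                                                              ░
                                                              ░
                                                              ░
                                                              ▼


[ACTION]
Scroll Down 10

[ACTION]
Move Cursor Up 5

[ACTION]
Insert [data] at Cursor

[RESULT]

data█he pipeline monitors thread pools efficiently. The framew▲
The architecture coordinates thread pools periodically. Each c█
The architecture validates data streams efficiently. Error han░
Data processing optimizes configuration files periodically.   ░
                                                              ░
The process transforms user sessions sequentially. The system ░
The framework monitors cached results sequentially.           ░
The architecture coordinates network connections asynchronousl░
The architecture implements network connections incrementally.░
The framework generates incoming requests concurrently. The pr░
The pipeline validates thread pools efficiently. This module c░
Error handling analyzes log entries concurrently. Each compone░
The process implements memory allocations periodically.       ░
Error handling handles network connections asynchronously. The░
The pipeline analyzes batch operations reliably. The algorithm░
The system manages log entries efficiently. The system process░
The framework analyzes thread pools incrementally.            ░
The algorithm analyzes data streams incrementally.            ░
The architecture analyzes database records asynchronously. Dat░
                                                              ░
The pipeline manages log entries efficiently.                 ░
                                                              ░
                                                              ░
                                                              ░
                                                              ░
                                                              ░
                                                              ░
                                                              ░
                                                              ░
                                                              ▼


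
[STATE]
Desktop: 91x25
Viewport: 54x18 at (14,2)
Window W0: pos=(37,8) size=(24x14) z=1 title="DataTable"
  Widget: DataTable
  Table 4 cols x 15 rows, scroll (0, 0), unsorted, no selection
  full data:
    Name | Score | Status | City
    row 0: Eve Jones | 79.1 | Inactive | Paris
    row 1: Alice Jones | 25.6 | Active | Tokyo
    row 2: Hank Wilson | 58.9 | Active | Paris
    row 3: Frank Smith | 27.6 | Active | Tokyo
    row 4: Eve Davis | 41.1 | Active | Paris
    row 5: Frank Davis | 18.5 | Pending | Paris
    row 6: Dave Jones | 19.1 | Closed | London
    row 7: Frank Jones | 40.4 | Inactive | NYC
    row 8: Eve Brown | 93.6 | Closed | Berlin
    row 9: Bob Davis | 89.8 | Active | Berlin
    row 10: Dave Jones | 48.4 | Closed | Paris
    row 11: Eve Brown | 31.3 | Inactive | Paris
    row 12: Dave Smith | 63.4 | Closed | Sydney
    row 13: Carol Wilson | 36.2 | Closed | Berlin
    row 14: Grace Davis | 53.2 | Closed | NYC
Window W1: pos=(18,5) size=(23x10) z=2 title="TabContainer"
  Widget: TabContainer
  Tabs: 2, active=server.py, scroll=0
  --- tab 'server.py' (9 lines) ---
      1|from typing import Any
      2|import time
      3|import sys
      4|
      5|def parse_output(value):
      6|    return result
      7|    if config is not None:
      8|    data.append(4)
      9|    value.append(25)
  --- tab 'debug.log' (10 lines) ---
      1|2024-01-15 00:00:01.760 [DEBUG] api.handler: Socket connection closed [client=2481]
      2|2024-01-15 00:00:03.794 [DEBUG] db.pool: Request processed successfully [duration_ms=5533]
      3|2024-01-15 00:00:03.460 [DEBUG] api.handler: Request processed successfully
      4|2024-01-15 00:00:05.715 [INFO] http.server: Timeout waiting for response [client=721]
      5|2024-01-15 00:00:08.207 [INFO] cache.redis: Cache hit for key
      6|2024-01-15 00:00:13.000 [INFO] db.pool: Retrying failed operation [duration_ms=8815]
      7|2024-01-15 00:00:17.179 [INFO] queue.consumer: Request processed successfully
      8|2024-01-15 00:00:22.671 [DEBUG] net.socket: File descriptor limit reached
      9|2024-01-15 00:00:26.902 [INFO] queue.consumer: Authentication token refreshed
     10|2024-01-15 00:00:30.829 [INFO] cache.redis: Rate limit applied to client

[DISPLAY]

                                                      
                                                      
                                                      
    ┏━━━━━━━━━━━━━━━━━━━━━┓                           
    ┃ TabContainer        ┃                           
    ┠─────────────────────┨                           
    ┃[server.py]│ debug.lo┃━━━━━━━━━━━━━━━━━━━┓       
    ┃─────────────────────┃taTable            ┃       
    ┃from typing import An┃───────────────────┨       
    ┃import time          ┃e        │Score│Sta┃       
    ┃import sys           ┃─────────┼─────┼───┃       
    ┃                     ┃ Jones   │79.1 │Ina┃       
    ┗━━━━━━━━━━━━━━━━━━━━━┛ce Jones │25.6 │Act┃       
                       ┃Hank Wilson │58.9 │Act┃       
                       ┃Frank Smith │27.6 │Act┃       
                       ┃Eve Davis   │41.1 │Act┃       
                       ┃Frank Davis │18.5 │Pen┃       
                       ┃Dave Jones  │19.1 │Clo┃       


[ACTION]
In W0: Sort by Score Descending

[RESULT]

                                                      
                                                      
                                                      
    ┏━━━━━━━━━━━━━━━━━━━━━┓                           
    ┃ TabContainer        ┃                           
    ┠─────────────────────┨                           
    ┃[server.py]│ debug.lo┃━━━━━━━━━━━━━━━━━━━┓       
    ┃─────────────────────┃taTable            ┃       
    ┃from typing import An┃───────────────────┨       
    ┃import time          ┃e        │Scor▼│Sta┃       
    ┃import sys           ┃─────────┼─────┼───┃       
    ┃                     ┃ Brown   │93.6 │Clo┃       
    ┗━━━━━━━━━━━━━━━━━━━━━┛ Davis   │89.8 │Act┃       
                       ┃Eve Jones   │79.1 │Ina┃       
                       ┃Dave Smith  │63.4 │Clo┃       
                       ┃Hank Wilson │58.9 │Act┃       
                       ┃Grace Davis │53.2 │Clo┃       
                       ┃Dave Jones  │48.4 │Clo┃       


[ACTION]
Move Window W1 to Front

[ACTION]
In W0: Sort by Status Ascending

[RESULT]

                                                      
                                                      
                                                      
    ┏━━━━━━━━━━━━━━━━━━━━━┓                           
    ┃ TabContainer        ┃                           
    ┠─────────────────────┨                           
    ┃[server.py]│ debug.lo┃━━━━━━━━━━━━━━━━━━━┓       
    ┃─────────────────────┃taTable            ┃       
    ┃from typing import An┃───────────────────┨       
    ┃import time          ┃e        │Score│Sta┃       
    ┃import sys           ┃─────────┼─────┼───┃       
    ┃                     ┃ Davis   │89.8 │Act┃       
    ┗━━━━━━━━━━━━━━━━━━━━━┛k Wilson │58.9 │Act┃       
                       ┃Eve Davis   │41.1 │Act┃       
                       ┃Frank Smith │27.6 │Act┃       
                       ┃Alice Jones │25.6 │Act┃       
                       ┃Eve Brown   │93.6 │Clo┃       
                       ┃Dave Smith  │63.4 │Clo┃       


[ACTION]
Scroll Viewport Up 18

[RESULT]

                                                      
                                                      
                                                      
                                                      
                                                      
    ┏━━━━━━━━━━━━━━━━━━━━━┓                           
    ┃ TabContainer        ┃                           
    ┠─────────────────────┨                           
    ┃[server.py]│ debug.lo┃━━━━━━━━━━━━━━━━━━━┓       
    ┃─────────────────────┃taTable            ┃       
    ┃from typing import An┃───────────────────┨       
    ┃import time          ┃e        │Score│Sta┃       
    ┃import sys           ┃─────────┼─────┼───┃       
    ┃                     ┃ Davis   │89.8 │Act┃       
    ┗━━━━━━━━━━━━━━━━━━━━━┛k Wilson │58.9 │Act┃       
                       ┃Eve Davis   │41.1 │Act┃       
                       ┃Frank Smith │27.6 │Act┃       
                       ┃Alice Jones │25.6 │Act┃       


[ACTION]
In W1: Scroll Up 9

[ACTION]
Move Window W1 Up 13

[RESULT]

    ┏━━━━━━━━━━━━━━━━━━━━━┓                           
    ┃ TabContainer        ┃                           
    ┠─────────────────────┨                           
    ┃[server.py]│ debug.lo┃                           
    ┃─────────────────────┃                           
    ┃from typing import An┃                           
    ┃import time          ┃                           
    ┃import sys           ┃                           
    ┃                     ┃━━━━━━━━━━━━━━━━━━━┓       
    ┗━━━━━━━━━━━━━━━━━━━━━┛taTable            ┃       
                       ┠──────────────────────┨       
                       ┃Name        │Score│Sta┃       
                       ┃────────────┼─────┼───┃       
                       ┃Bob Davis   │89.8 │Act┃       
                       ┃Hank Wilson │58.9 │Act┃       
                       ┃Eve Davis   │41.1 │Act┃       
                       ┃Frank Smith │27.6 │Act┃       
                       ┃Alice Jones │25.6 │Act┃       


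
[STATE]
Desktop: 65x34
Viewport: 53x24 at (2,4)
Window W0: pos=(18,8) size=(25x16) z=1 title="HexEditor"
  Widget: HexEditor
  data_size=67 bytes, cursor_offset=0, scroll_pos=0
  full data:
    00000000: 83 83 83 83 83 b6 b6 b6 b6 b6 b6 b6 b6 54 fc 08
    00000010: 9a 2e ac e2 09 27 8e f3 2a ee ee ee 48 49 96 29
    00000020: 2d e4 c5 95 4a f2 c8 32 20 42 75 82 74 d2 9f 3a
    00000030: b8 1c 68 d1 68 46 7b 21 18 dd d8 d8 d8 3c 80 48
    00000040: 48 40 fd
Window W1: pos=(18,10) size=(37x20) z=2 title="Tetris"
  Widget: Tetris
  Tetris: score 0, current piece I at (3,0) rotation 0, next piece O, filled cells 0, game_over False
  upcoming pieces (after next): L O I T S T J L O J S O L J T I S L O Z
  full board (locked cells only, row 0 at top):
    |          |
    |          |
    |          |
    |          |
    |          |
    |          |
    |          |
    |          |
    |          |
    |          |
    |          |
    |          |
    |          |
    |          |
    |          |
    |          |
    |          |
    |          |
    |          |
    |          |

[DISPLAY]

                                                     
                                                     
                                                     
                                                     
                ┏━━━━━━━━━━━━━━━━━━━━━━━┓            
                ┃ HexEditor             ┃            
                ┏━━━━━━━━━━━━━━━━━━━━━━━━━━━━━━━━━━━┓
                ┃ Tetris                            ┃
                ┠───────────────────────────────────┨
                ┃          │Next:                   ┃
                ┃          │▓▓                      ┃
                ┃          │▓▓                      ┃
                ┃          │                        ┃
                ┃          │                        ┃
                ┃          │                        ┃
                ┃          │Score:                  ┃
                ┃          │0                       ┃
                ┃          │                        ┃
                ┃          │                        ┃
                ┃          │                        ┃
                ┃          │                        ┃
                ┃          │                        ┃
                ┃          │                        ┃
                ┃          │                        ┃


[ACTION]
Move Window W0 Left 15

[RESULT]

                                                     
                                                     
                                                     
                                                     
 ┏━━━━━━━━━━━━━━━━━━━━━━━┓                           
 ┃ HexEditor             ┃                           
 ┠──────────────┏━━━━━━━━━━━━━━━━━━━━━━━━━━━━━━━━━━━┓
 ┃00000000  83 8┃ Tetris                            ┃
 ┃00000010  9a 2┠───────────────────────────────────┨
 ┃00000020  2d e┃          │Next:                   ┃
 ┃00000030  b8 1┃          │▓▓                      ┃
 ┃00000040  48 4┃          │▓▓                      ┃
 ┃              ┃          │                        ┃
 ┃              ┃          │                        ┃
 ┃              ┃          │                        ┃
 ┃              ┃          │Score:                  ┃
 ┃              ┃          │0                       ┃
 ┃              ┃          │                        ┃
 ┃              ┃          │                        ┃
 ┗━━━━━━━━━━━━━━┃          │                        ┃
                ┃          │                        ┃
                ┃          │                        ┃
                ┃          │                        ┃
                ┃          │                        ┃


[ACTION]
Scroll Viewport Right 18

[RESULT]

                                                     
                                                     
                                                     
                                                     
━━━━━━━━━━━━━━━┓                                     
or             ┃                                     
──────┏━━━━━━━━━━━━━━━━━━━━━━━━━━━━━━━━━━━┓          
  83 8┃ Tetris                            ┃          
  9a 2┠───────────────────────────────────┨          
  2d e┃          │Next:                   ┃          
  b8 1┃          │▓▓                      ┃          
  48 4┃          │▓▓                      ┃          
      ┃          │                        ┃          
      ┃          │                        ┃          
      ┃          │                        ┃          
      ┃          │Score:                  ┃          
      ┃          │0                       ┃          
      ┃          │                        ┃          
      ┃          │                        ┃          
━━━━━━┃          │                        ┃          
      ┃          │                        ┃          
      ┃          │                        ┃          
      ┃          │                        ┃          
      ┃          │                        ┃          


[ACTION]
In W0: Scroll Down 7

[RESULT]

                                                     
                                                     
                                                     
                                                     
━━━━━━━━━━━━━━━┓                                     
or             ┃                                     
──────┏━━━━━━━━━━━━━━━━━━━━━━━━━━━━━━━━━━━┓          
  48 4┃ Tetris                            ┃          
      ┠───────────────────────────────────┨          
      ┃          │Next:                   ┃          
      ┃          │▓▓                      ┃          
      ┃          │▓▓                      ┃          
      ┃          │                        ┃          
      ┃          │                        ┃          
      ┃          │                        ┃          
      ┃          │Score:                  ┃          
      ┃          │0                       ┃          
      ┃          │                        ┃          
      ┃          │                        ┃          
━━━━━━┃          │                        ┃          
      ┃          │                        ┃          
      ┃          │                        ┃          
      ┃          │                        ┃          
      ┃          │                        ┃          


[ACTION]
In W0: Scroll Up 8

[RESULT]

                                                     
                                                     
                                                     
                                                     
━━━━━━━━━━━━━━━┓                                     
or             ┃                                     
──────┏━━━━━━━━━━━━━━━━━━━━━━━━━━━━━━━━━━━┓          
  83 8┃ Tetris                            ┃          
  9a 2┠───────────────────────────────────┨          
  2d e┃          │Next:                   ┃          
  b8 1┃          │▓▓                      ┃          
  48 4┃          │▓▓                      ┃          
      ┃          │                        ┃          
      ┃          │                        ┃          
      ┃          │                        ┃          
      ┃          │Score:                  ┃          
      ┃          │0                       ┃          
      ┃          │                        ┃          
      ┃          │                        ┃          
━━━━━━┃          │                        ┃          
      ┃          │                        ┃          
      ┃          │                        ┃          
      ┃          │                        ┃          
      ┃          │                        ┃          


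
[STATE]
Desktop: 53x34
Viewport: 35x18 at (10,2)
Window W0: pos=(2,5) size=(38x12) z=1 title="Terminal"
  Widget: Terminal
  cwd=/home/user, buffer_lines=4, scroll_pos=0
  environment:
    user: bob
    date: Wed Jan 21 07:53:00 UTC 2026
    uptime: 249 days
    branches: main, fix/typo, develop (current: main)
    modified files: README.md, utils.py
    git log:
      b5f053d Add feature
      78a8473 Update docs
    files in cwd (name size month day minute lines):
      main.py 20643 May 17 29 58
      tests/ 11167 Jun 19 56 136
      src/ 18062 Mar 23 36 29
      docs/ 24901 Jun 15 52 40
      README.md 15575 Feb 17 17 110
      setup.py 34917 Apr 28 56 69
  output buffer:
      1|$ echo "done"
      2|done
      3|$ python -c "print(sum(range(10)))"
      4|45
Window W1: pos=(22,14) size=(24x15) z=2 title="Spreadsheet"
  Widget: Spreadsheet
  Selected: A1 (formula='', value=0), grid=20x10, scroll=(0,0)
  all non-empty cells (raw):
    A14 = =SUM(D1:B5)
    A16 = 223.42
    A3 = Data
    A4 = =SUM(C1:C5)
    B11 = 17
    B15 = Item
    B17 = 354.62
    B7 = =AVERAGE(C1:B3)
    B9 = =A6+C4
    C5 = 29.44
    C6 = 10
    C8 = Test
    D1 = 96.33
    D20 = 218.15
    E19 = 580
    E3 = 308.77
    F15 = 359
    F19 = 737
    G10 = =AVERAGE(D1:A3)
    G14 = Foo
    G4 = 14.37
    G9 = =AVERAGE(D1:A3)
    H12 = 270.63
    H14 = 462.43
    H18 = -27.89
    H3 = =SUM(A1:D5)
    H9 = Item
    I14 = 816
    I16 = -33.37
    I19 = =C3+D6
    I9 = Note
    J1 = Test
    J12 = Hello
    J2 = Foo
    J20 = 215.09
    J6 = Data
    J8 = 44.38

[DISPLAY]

                                   
                                   
                                   
━━━━━━━━━━━━━━━━━━━━━━━━━━━━━┓     
al                           ┃     
─────────────────────────────┨     
"done"                       ┃     
                             ┃     
n -c "print(sum(range(10)))" ┃     
                             ┃     
                             ┃     
                             ┃     
            ┏━━━━━━━━━━━━━━━━━━━━━━
            ┃ Spreadsheet          
━━━━━━━━━━━━┠──────────────────────
            ┃A1:                   
            ┃       A       B      
            ┃----------------------


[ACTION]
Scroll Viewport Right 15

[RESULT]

                                   
                                   
                                   
━━━━━━━━━━━━━━━━━━━━━┓             
                     ┃             
─────────────────────┨             
                     ┃             
                     ┃             
int(sum(range(10)))" ┃             
                     ┃             
                     ┃             
                     ┃             
    ┏━━━━━━━━━━━━━━━━━━━━━━┓       
    ┃ Spreadsheet          ┃       
━━━━┠──────────────────────┨       
    ┃A1:                   ┃       
    ┃       A       B      ┃       
    ┃----------------------┃       


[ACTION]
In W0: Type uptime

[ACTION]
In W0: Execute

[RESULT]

                                   
                                   
                                   
━━━━━━━━━━━━━━━━━━━━━┓             
                     ┃             
─────────────────────┨             
                     ┃             
                     ┃             
int(sum(range(10)))" ┃             
                     ┃             
                     ┃             
days                 ┃             
    ┏━━━━━━━━━━━━━━━━━━━━━━┓       
    ┃ Spreadsheet          ┃       
━━━━┠──────────────────────┨       
    ┃A1:                   ┃       
    ┃       A       B      ┃       
    ┃----------------------┃       


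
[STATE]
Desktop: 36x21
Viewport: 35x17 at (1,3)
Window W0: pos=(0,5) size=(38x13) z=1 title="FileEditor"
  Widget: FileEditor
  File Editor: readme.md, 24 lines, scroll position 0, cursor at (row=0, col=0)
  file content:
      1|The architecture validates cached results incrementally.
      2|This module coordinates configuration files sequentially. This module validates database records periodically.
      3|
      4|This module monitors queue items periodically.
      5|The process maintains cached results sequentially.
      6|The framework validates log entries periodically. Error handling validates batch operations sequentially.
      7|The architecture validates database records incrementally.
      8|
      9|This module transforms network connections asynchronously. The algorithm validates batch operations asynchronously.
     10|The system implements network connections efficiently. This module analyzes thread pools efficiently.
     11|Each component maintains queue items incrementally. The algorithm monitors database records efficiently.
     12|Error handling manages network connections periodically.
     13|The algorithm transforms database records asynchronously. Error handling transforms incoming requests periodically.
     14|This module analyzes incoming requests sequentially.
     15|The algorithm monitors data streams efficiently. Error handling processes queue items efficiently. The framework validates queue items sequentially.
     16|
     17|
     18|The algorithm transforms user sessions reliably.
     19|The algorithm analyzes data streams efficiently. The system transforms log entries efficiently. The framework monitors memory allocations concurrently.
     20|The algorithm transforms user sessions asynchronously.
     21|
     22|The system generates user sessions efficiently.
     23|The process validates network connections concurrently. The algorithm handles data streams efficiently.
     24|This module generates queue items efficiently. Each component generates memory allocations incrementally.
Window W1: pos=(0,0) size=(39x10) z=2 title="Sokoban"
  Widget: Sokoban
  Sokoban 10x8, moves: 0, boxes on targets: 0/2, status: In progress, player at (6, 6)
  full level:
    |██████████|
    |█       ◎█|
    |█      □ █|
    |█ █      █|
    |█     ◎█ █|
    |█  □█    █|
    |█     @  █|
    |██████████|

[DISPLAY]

██████████                         
█       ◎█                         
█      □ █                         
█ █      █                         
█     ◎█ █                         
█  □█    █                         
━━━━━━━━━━━━━━━━━━━━━━━━━━━━━━━━━━━
                                   
This module monitors queue items pe
The process maintains cached result
The framework validates log entries
The architecture validates database
                                   
This module transforms network conn
━━━━━━━━━━━━━━━━━━━━━━━━━━━━━━━━━━━
                                   
                                   


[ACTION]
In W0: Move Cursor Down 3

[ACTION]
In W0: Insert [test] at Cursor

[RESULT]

██████████                         
█       ◎█                         
█      □ █                         
█ █      █                         
█     ◎█ █                         
█  □█    █                         
━━━━━━━━━━━━━━━━━━━━━━━━━━━━━━━━━━━
                                   
test█his module monitors queue item
The process maintains cached result
The framework validates log entries
The architecture validates database
                                   
This module transforms network conn
━━━━━━━━━━━━━━━━━━━━━━━━━━━━━━━━━━━
                                   
                                   


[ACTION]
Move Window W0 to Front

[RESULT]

██████████                         
█       ◎█                         
━━━━━━━━━━━━━━━━━━━━━━━━━━━━━━━━━━━
 FileEditor                        
───────────────────────────────────
The architecture validates cached r
This module coordinates configurati
                                   
test█his module monitors queue item
The process maintains cached result
The framework validates log entries
The architecture validates database
                                   
This module transforms network conn
━━━━━━━━━━━━━━━━━━━━━━━━━━━━━━━━━━━
                                   
                                   


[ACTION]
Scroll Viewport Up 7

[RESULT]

━━━━━━━━━━━━━━━━━━━━━━━━━━━━━━━━━━━
 Sokoban                           
───────────────────────────────────
██████████                         
█       ◎█                         
━━━━━━━━━━━━━━━━━━━━━━━━━━━━━━━━━━━
 FileEditor                        
───────────────────────────────────
The architecture validates cached r
This module coordinates configurati
                                   
test█his module monitors queue item
The process maintains cached result
The framework validates log entries
The architecture validates database
                                   
This module transforms network conn


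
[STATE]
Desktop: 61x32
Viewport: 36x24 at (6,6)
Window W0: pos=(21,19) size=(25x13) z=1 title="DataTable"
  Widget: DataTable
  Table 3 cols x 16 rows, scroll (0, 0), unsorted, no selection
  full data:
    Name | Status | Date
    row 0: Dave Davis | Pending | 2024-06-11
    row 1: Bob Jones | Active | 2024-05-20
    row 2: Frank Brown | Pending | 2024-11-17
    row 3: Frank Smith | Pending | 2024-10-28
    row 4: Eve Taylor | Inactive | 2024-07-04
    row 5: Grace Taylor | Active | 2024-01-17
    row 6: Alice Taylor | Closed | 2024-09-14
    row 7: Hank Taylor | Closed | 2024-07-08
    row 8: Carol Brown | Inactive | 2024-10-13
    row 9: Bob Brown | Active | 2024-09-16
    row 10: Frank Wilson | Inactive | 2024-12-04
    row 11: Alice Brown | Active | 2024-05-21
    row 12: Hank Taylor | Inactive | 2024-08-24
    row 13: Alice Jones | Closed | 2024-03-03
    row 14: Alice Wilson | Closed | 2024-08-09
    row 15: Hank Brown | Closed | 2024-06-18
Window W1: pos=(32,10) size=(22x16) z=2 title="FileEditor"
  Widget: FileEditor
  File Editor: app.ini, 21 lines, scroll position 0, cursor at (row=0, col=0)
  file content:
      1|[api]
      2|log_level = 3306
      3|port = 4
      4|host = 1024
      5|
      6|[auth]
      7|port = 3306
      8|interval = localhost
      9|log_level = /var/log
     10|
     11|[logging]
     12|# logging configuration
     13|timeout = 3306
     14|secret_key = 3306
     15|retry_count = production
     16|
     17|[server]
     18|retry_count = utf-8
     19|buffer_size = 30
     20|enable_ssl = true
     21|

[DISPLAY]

                                    
                                    
                                    
                                    
                          ┏━━━━━━━━━
                          ┃ FileEdit
                          ┠─────────
                          ┃█api]    
                          ┃log_level
                          ┃port = 4 
                          ┃host = 10
                          ┃         
                          ┃[auth]   
               ┏━━━━━━━━━━┃port = 33
               ┃ DataTable┃interval 
               ┠──────────┃log_level
               ┃Name      ┃         
               ┃──────────┃[logging]
               ┃Dave Davis┃# logging
               ┃Bob Jones ┗━━━━━━━━━
               ┃Frank Brown │Pending
               ┃Frank Smith │Pending
               ┃Eve Taylor  │Inactiv
               ┃Grace Taylor│Active 


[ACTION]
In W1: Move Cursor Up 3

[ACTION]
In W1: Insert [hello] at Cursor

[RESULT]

                                    
                                    
                                    
                                    
                          ┏━━━━━━━━━
                          ┃ FileEdit
                          ┠─────────
                          ┃hello█api
                          ┃log_level
                          ┃port = 4 
                          ┃host = 10
                          ┃         
                          ┃[auth]   
               ┏━━━━━━━━━━┃port = 33
               ┃ DataTable┃interval 
               ┠──────────┃log_level
               ┃Name      ┃         
               ┃──────────┃[logging]
               ┃Dave Davis┃# logging
               ┃Bob Jones ┗━━━━━━━━━
               ┃Frank Brown │Pending
               ┃Frank Smith │Pending
               ┃Eve Taylor  │Inactiv
               ┃Grace Taylor│Active 


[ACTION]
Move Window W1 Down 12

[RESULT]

                                    
                                    
                                    
                                    
                                    
                                    
                                    
                                    
                                    
                                    
                          ┏━━━━━━━━━
                          ┃ FileEdit
                          ┠─────────
               ┏━━━━━━━━━━┃hello█api
               ┃ DataTable┃log_level
               ┠──────────┃port = 4 
               ┃Name      ┃host = 10
               ┃──────────┃         
               ┃Dave Davis┃[auth]   
               ┃Bob Jones ┃port = 33
               ┃Frank Brow┃interval 
               ┃Frank Smit┃log_level
               ┃Eve Taylor┃         
               ┃Grace Tayl┃[logging]


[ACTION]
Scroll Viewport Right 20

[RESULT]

                                    
                                    
                                    
                                    
                                    
                                    
                                    
                                    
                                    
                                    
       ┏━━━━━━━━━━━━━━━━━━━━┓       
       ┃ FileEditor         ┃       
       ┠────────────────────┨       
━━━━━━━┃hello█api]         ▲┃       
taTable┃log_level = 3306   █┃       
───────┃port = 4           ░┃       
e      ┃host = 1024        ░┃       
───────┃                   ░┃       
e Davis┃[auth]             ░┃       
 Jones ┃port = 3306        ░┃       
nk Brow┃interval = localhos░┃       
nk Smit┃log_level = /var/lo░┃       
 Taylor┃                   ░┃       
ce Tayl┃[logging]          ░┃       


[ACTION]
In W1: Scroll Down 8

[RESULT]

                                    
                                    
                                    
                                    
                                    
                                    
                                    
                                    
                                    
                                    
       ┏━━━━━━━━━━━━━━━━━━━━┓       
       ┃ FileEditor         ┃       
       ┠────────────────────┨       
━━━━━━━┃log_level = /var/lo▲┃       
taTable┃                   ░┃       
───────┃[logging]          ░┃       
e      ┃# logging configura░┃       
───────┃timeout = 3306     ░┃       
e Davis┃secret_key = 3306  ░┃       
 Jones ┃retry_count = produ░┃       
nk Brow┃                   ░┃       
nk Smit┃[server]           ░┃       
 Taylor┃retry_count = utf-8█┃       
ce Tayl┃buffer_size = 30   ░┃       
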